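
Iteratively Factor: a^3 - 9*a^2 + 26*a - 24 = (a - 2)*(a^2 - 7*a + 12) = (a - 3)*(a - 2)*(a - 4)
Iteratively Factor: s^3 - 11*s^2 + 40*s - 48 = (s - 4)*(s^2 - 7*s + 12) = (s - 4)*(s - 3)*(s - 4)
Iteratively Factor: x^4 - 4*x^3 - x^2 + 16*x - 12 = (x - 2)*(x^3 - 2*x^2 - 5*x + 6) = (x - 2)*(x - 1)*(x^2 - x - 6) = (x - 2)*(x - 1)*(x + 2)*(x - 3)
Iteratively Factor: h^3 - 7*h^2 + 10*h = (h)*(h^2 - 7*h + 10) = h*(h - 5)*(h - 2)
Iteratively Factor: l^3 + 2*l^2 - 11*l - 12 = (l + 1)*(l^2 + l - 12) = (l - 3)*(l + 1)*(l + 4)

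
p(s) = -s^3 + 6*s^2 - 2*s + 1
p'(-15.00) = -857.00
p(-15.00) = 4756.00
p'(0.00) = -2.00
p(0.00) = 1.00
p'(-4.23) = -106.44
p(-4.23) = 192.50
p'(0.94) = 6.63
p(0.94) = 3.59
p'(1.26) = 8.36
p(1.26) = 6.01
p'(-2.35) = -46.77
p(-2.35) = 51.81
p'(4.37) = -6.85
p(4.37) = 23.39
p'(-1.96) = -37.04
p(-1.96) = 35.50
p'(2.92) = 7.46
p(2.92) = 21.42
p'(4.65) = -11.07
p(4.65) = 20.89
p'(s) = -3*s^2 + 12*s - 2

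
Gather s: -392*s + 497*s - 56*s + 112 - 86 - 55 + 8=49*s - 21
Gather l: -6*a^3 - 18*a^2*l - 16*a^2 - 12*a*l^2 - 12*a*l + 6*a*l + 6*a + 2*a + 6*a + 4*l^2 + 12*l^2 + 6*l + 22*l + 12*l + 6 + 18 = -6*a^3 - 16*a^2 + 14*a + l^2*(16 - 12*a) + l*(-18*a^2 - 6*a + 40) + 24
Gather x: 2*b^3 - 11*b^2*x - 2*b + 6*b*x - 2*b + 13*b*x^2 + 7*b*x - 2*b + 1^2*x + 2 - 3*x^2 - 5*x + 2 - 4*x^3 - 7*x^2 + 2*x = 2*b^3 - 6*b - 4*x^3 + x^2*(13*b - 10) + x*(-11*b^2 + 13*b - 2) + 4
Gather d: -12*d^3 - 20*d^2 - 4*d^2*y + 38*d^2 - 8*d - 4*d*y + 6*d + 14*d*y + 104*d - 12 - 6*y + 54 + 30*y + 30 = -12*d^3 + d^2*(18 - 4*y) + d*(10*y + 102) + 24*y + 72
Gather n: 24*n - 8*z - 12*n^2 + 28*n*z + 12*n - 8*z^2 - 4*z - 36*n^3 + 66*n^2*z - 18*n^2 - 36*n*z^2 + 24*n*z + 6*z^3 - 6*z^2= -36*n^3 + n^2*(66*z - 30) + n*(-36*z^2 + 52*z + 36) + 6*z^3 - 14*z^2 - 12*z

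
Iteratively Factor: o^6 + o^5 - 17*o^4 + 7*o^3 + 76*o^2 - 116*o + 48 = (o - 1)*(o^5 + 2*o^4 - 15*o^3 - 8*o^2 + 68*o - 48) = (o - 2)*(o - 1)*(o^4 + 4*o^3 - 7*o^2 - 22*o + 24) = (o - 2)*(o - 1)*(o + 4)*(o^3 - 7*o + 6) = (o - 2)*(o - 1)^2*(o + 4)*(o^2 + o - 6) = (o - 2)^2*(o - 1)^2*(o + 4)*(o + 3)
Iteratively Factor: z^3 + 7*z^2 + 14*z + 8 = (z + 2)*(z^2 + 5*z + 4) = (z + 1)*(z + 2)*(z + 4)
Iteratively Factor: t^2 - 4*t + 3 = (t - 1)*(t - 3)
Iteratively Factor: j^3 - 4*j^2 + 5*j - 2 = (j - 2)*(j^2 - 2*j + 1) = (j - 2)*(j - 1)*(j - 1)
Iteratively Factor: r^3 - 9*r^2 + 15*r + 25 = (r + 1)*(r^2 - 10*r + 25) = (r - 5)*(r + 1)*(r - 5)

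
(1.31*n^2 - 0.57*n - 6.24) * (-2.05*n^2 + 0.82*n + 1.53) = -2.6855*n^4 + 2.2427*n^3 + 14.3289*n^2 - 5.9889*n - 9.5472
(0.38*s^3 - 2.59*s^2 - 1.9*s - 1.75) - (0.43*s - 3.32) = 0.38*s^3 - 2.59*s^2 - 2.33*s + 1.57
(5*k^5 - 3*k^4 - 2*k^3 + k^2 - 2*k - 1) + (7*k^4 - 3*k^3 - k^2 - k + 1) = 5*k^5 + 4*k^4 - 5*k^3 - 3*k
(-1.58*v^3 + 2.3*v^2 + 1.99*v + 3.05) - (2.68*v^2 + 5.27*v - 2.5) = -1.58*v^3 - 0.38*v^2 - 3.28*v + 5.55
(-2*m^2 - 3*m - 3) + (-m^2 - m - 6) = -3*m^2 - 4*m - 9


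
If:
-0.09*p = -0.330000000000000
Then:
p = 3.67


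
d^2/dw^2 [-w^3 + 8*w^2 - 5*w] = 16 - 6*w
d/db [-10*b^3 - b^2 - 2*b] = -30*b^2 - 2*b - 2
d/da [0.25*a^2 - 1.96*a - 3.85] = 0.5*a - 1.96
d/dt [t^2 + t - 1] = 2*t + 1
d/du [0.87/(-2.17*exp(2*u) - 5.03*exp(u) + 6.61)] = (3.7758*exp(u) + 4.3761)*exp(u)/(2.17*exp(2*u) + 5.03*exp(u) - 6.61)^2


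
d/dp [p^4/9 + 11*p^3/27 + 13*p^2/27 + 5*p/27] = 4*p^3/9 + 11*p^2/9 + 26*p/27 + 5/27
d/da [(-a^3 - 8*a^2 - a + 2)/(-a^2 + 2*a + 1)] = (a^4 - 4*a^3 - 20*a^2 - 12*a - 5)/(a^4 - 4*a^3 + 2*a^2 + 4*a + 1)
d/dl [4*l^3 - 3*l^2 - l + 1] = 12*l^2 - 6*l - 1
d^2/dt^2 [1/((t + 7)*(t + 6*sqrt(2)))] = 2*((t + 7)^2 + (t + 7)*(t + 6*sqrt(2)) + (t + 6*sqrt(2))^2)/((t + 7)^3*(t + 6*sqrt(2))^3)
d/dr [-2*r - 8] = -2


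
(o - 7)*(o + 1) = o^2 - 6*o - 7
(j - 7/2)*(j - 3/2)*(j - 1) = j^3 - 6*j^2 + 41*j/4 - 21/4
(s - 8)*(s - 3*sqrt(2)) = s^2 - 8*s - 3*sqrt(2)*s + 24*sqrt(2)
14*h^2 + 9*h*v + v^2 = (2*h + v)*(7*h + v)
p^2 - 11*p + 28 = (p - 7)*(p - 4)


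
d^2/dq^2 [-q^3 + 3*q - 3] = -6*q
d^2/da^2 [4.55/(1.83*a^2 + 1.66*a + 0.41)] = (-30.47499*a^2 - 27.64398*a + 4.55*(3.66*a + 1.66)*(7.32*a + 3.32) - 6.82773)/(1.83*a^2 + 1.66*a + 0.41)^3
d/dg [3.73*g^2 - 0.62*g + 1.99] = 7.46*g - 0.62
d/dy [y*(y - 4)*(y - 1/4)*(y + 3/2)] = 4*y^3 - 33*y^2/4 - 43*y/4 + 3/2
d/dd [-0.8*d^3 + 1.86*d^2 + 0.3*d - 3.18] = -2.4*d^2 + 3.72*d + 0.3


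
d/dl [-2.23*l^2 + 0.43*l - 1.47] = 0.43 - 4.46*l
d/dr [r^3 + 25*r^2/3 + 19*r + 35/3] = 3*r^2 + 50*r/3 + 19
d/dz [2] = 0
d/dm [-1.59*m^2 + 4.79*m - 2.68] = 4.79 - 3.18*m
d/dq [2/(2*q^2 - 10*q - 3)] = 4*(5 - 2*q)/(-2*q^2 + 10*q + 3)^2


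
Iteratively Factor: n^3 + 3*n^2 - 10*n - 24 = (n + 4)*(n^2 - n - 6) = (n - 3)*(n + 4)*(n + 2)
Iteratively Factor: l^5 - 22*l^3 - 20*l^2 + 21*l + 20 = (l - 1)*(l^4 + l^3 - 21*l^2 - 41*l - 20) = (l - 5)*(l - 1)*(l^3 + 6*l^2 + 9*l + 4) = (l - 5)*(l - 1)*(l + 1)*(l^2 + 5*l + 4) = (l - 5)*(l - 1)*(l + 1)^2*(l + 4)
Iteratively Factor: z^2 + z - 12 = (z + 4)*(z - 3)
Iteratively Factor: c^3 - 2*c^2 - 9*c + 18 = (c - 2)*(c^2 - 9) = (c - 3)*(c - 2)*(c + 3)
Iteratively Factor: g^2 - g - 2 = (g + 1)*(g - 2)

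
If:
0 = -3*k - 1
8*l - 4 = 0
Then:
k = -1/3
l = 1/2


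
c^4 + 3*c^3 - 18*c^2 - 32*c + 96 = (c - 3)*(c - 2)*(c + 4)^2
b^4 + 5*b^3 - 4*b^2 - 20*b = b*(b - 2)*(b + 2)*(b + 5)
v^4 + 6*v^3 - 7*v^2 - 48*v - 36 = (v - 3)*(v + 1)*(v + 2)*(v + 6)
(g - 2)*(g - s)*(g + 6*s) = g^3 + 5*g^2*s - 2*g^2 - 6*g*s^2 - 10*g*s + 12*s^2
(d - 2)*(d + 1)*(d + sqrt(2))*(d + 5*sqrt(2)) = d^4 - d^3 + 6*sqrt(2)*d^3 - 6*sqrt(2)*d^2 + 8*d^2 - 12*sqrt(2)*d - 10*d - 20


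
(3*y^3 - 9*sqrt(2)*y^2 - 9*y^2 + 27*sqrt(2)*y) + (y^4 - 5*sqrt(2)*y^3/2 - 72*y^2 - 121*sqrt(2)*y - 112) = y^4 - 5*sqrt(2)*y^3/2 + 3*y^3 - 81*y^2 - 9*sqrt(2)*y^2 - 94*sqrt(2)*y - 112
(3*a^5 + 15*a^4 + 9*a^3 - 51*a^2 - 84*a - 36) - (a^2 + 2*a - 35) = 3*a^5 + 15*a^4 + 9*a^3 - 52*a^2 - 86*a - 1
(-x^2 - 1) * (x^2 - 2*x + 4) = -x^4 + 2*x^3 - 5*x^2 + 2*x - 4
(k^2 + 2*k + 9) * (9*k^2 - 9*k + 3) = 9*k^4 + 9*k^3 + 66*k^2 - 75*k + 27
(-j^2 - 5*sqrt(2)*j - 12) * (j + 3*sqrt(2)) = -j^3 - 8*sqrt(2)*j^2 - 42*j - 36*sqrt(2)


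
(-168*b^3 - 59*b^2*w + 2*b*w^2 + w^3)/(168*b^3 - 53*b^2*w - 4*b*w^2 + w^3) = (3*b + w)/(-3*b + w)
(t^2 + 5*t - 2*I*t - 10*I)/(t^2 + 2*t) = (t^2 + t*(5 - 2*I) - 10*I)/(t*(t + 2))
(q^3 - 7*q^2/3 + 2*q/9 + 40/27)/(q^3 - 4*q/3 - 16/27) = (3*q - 5)/(3*q + 2)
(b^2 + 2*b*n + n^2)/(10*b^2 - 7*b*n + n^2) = (b^2 + 2*b*n + n^2)/(10*b^2 - 7*b*n + n^2)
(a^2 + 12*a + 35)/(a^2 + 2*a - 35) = (a + 5)/(a - 5)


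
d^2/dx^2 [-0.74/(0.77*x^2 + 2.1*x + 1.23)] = (0.877492*x^2 + 2.39316*x - 0.74*(1.54*x + 2.1)*(3.08*x + 4.2) + 1.401708)/(0.77*x^2 + 2.1*x + 1.23)^3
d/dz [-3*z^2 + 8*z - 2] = 8 - 6*z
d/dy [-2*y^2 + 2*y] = 2 - 4*y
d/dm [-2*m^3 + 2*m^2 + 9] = 2*m*(2 - 3*m)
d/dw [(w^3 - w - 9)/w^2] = (w^3 + w + 18)/w^3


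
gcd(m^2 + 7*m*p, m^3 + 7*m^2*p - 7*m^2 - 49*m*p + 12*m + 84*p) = m + 7*p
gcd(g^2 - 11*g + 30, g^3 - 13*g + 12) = 1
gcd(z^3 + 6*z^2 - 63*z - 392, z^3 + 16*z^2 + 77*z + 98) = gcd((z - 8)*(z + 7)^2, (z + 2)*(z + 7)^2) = z^2 + 14*z + 49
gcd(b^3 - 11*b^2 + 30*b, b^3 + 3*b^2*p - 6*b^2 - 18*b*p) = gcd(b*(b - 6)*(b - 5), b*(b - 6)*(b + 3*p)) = b^2 - 6*b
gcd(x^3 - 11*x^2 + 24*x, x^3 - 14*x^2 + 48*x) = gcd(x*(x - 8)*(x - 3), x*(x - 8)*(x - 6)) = x^2 - 8*x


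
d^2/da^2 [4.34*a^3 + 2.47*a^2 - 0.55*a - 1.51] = 26.04*a + 4.94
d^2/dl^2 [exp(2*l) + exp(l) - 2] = (4*exp(l) + 1)*exp(l)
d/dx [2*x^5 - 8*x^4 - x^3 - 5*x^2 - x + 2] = 10*x^4 - 32*x^3 - 3*x^2 - 10*x - 1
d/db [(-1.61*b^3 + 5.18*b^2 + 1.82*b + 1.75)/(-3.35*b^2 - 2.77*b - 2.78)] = (5.3935*b^4 + 8.9194*b^3 + 5.1758*b^2 - 17.0758*b - 0.2121)/(11.2225*b^4 + 18.559*b^3 + 26.2989*b^2 + 15.4012*b + 7.7284)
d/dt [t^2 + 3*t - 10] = 2*t + 3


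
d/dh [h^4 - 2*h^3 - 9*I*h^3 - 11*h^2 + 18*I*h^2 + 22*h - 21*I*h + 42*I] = 4*h^3 + h^2*(-6 - 27*I) + h*(-22 + 36*I) + 22 - 21*I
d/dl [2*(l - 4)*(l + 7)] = 4*l + 6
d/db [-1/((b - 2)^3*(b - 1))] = (4*b - 5)/((b - 2)^4*(b - 1)^2)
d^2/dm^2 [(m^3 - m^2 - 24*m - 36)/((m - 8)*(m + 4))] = 40*(m^3 + 9*m^2 + 60*m + 16)/(m^6 - 12*m^5 - 48*m^4 + 704*m^3 + 1536*m^2 - 12288*m - 32768)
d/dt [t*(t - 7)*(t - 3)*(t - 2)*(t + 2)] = 5*t^4 - 40*t^3 + 51*t^2 + 80*t - 84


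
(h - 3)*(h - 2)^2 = h^3 - 7*h^2 + 16*h - 12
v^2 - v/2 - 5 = (v - 5/2)*(v + 2)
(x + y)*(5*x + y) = 5*x^2 + 6*x*y + y^2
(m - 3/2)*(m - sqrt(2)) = m^2 - 3*m/2 - sqrt(2)*m + 3*sqrt(2)/2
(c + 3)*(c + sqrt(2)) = c^2 + sqrt(2)*c + 3*c + 3*sqrt(2)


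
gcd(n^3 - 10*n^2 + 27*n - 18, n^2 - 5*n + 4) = n - 1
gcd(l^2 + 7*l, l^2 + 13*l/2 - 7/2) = l + 7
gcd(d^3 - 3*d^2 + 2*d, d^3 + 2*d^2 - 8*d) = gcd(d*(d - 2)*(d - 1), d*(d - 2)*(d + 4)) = d^2 - 2*d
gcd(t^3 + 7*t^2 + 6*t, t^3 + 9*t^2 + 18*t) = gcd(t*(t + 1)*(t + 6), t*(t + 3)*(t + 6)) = t^2 + 6*t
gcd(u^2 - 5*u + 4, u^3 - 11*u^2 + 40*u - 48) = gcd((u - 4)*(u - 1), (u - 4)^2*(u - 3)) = u - 4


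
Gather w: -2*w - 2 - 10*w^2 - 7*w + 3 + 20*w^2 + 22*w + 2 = 10*w^2 + 13*w + 3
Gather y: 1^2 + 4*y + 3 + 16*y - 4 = 20*y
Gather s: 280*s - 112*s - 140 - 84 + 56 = 168*s - 168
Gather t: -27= -27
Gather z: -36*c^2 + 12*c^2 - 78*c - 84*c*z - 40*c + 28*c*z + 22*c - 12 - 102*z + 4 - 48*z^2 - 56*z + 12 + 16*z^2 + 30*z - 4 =-24*c^2 - 96*c - 32*z^2 + z*(-56*c - 128)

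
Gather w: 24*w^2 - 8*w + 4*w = 24*w^2 - 4*w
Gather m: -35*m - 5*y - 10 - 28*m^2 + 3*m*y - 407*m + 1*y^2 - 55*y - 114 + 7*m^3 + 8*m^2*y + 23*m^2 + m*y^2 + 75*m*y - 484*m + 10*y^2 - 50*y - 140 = 7*m^3 + m^2*(8*y - 5) + m*(y^2 + 78*y - 926) + 11*y^2 - 110*y - 264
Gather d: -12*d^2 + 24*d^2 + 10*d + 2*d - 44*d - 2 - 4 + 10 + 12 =12*d^2 - 32*d + 16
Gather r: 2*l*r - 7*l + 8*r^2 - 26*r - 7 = -7*l + 8*r^2 + r*(2*l - 26) - 7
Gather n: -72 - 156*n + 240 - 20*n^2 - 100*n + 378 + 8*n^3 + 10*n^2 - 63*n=8*n^3 - 10*n^2 - 319*n + 546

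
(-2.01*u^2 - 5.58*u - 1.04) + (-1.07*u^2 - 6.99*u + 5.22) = -3.08*u^2 - 12.57*u + 4.18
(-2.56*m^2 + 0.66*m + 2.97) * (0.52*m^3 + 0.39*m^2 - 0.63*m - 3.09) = -1.3312*m^5 - 0.6552*m^4 + 3.4146*m^3 + 8.6529*m^2 - 3.9105*m - 9.1773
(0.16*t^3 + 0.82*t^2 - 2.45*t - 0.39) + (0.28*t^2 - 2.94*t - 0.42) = 0.16*t^3 + 1.1*t^2 - 5.39*t - 0.81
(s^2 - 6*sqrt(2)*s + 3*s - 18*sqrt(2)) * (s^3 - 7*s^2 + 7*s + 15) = s^5 - 6*sqrt(2)*s^4 - 4*s^4 - 14*s^3 + 24*sqrt(2)*s^3 + 36*s^2 + 84*sqrt(2)*s^2 - 216*sqrt(2)*s + 45*s - 270*sqrt(2)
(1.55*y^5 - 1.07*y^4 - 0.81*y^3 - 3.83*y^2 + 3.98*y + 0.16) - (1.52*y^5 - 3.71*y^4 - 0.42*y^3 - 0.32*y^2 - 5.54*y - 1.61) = 0.03*y^5 + 2.64*y^4 - 0.39*y^3 - 3.51*y^2 + 9.52*y + 1.77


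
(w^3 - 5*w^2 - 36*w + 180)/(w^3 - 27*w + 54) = (w^2 - 11*w + 30)/(w^2 - 6*w + 9)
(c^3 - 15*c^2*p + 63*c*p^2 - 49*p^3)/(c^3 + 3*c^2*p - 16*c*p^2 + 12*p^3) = (-c^2 + 14*c*p - 49*p^2)/(-c^2 - 4*c*p + 12*p^2)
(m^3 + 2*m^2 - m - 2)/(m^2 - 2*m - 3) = (m^2 + m - 2)/(m - 3)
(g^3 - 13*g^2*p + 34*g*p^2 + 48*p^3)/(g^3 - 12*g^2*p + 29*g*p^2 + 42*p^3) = (-g + 8*p)/(-g + 7*p)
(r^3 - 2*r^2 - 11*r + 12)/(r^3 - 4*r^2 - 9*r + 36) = (r - 1)/(r - 3)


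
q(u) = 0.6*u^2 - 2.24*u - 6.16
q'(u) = 1.2*u - 2.24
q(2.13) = -8.21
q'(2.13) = 0.32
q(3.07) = -7.38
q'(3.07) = 1.44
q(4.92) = -2.66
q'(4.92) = 3.66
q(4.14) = -5.15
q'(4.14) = 2.73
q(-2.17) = 1.53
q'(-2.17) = -4.84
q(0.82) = -7.59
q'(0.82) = -1.26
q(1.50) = -8.17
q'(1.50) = -0.44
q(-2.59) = 3.67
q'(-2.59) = -5.35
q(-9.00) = 62.60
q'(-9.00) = -13.04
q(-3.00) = 5.96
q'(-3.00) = -5.84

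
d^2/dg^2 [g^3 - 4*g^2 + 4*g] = 6*g - 8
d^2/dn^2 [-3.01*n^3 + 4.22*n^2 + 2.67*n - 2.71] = 8.44 - 18.06*n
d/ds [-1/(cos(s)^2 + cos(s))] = -(sin(s)/cos(s)^2 + 2*tan(s))/(cos(s) + 1)^2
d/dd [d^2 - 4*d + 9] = 2*d - 4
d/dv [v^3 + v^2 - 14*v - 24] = 3*v^2 + 2*v - 14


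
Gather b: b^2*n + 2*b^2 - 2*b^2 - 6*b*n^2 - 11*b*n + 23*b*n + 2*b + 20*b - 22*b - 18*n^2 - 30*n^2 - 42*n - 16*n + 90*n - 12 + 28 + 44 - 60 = b^2*n + b*(-6*n^2 + 12*n) - 48*n^2 + 32*n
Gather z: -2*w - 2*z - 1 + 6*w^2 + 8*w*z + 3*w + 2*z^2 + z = 6*w^2 + w + 2*z^2 + z*(8*w - 1) - 1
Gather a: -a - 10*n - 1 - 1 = -a - 10*n - 2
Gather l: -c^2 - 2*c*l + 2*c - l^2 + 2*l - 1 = -c^2 + 2*c - l^2 + l*(2 - 2*c) - 1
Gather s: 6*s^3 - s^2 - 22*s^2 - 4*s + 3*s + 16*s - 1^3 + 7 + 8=6*s^3 - 23*s^2 + 15*s + 14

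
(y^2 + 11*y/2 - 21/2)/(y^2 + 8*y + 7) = (y - 3/2)/(y + 1)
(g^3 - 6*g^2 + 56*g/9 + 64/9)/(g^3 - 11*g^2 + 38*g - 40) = (g^2 - 2*g - 16/9)/(g^2 - 7*g + 10)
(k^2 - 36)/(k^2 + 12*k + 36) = (k - 6)/(k + 6)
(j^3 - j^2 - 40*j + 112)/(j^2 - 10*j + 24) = (j^2 + 3*j - 28)/(j - 6)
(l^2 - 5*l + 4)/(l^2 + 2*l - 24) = (l - 1)/(l + 6)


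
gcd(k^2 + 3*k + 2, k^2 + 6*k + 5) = k + 1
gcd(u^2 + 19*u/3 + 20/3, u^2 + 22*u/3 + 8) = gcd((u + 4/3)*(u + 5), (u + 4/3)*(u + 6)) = u + 4/3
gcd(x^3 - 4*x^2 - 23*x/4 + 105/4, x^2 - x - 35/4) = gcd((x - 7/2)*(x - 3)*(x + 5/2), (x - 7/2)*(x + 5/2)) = x^2 - x - 35/4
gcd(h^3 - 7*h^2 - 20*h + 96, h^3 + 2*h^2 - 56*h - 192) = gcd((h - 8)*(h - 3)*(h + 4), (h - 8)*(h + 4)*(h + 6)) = h^2 - 4*h - 32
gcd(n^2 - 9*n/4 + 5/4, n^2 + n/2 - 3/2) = n - 1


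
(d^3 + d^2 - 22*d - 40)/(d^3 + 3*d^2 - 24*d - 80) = (d + 2)/(d + 4)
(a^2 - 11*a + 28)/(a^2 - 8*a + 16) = (a - 7)/(a - 4)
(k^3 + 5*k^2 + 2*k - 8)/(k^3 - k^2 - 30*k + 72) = (k^3 + 5*k^2 + 2*k - 8)/(k^3 - k^2 - 30*k + 72)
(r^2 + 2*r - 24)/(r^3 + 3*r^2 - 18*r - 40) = (r + 6)/(r^2 + 7*r + 10)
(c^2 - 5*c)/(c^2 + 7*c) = (c - 5)/(c + 7)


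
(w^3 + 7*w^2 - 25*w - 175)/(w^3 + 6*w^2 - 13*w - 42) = (w^2 - 25)/(w^2 - w - 6)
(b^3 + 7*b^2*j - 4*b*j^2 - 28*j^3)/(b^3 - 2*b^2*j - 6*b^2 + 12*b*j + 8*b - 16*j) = (b^2 + 9*b*j + 14*j^2)/(b^2 - 6*b + 8)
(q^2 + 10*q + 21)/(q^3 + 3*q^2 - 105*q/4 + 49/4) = 4*(q + 3)/(4*q^2 - 16*q + 7)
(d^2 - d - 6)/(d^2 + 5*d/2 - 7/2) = 2*(d^2 - d - 6)/(2*d^2 + 5*d - 7)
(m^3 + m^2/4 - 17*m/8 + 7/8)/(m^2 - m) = m + 5/4 - 7/(8*m)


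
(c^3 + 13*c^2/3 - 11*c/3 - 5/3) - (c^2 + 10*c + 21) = c^3 + 10*c^2/3 - 41*c/3 - 68/3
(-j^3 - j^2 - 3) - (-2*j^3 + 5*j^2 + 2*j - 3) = j^3 - 6*j^2 - 2*j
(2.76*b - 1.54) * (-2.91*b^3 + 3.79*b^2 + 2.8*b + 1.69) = -8.0316*b^4 + 14.9418*b^3 + 1.8914*b^2 + 0.3524*b - 2.6026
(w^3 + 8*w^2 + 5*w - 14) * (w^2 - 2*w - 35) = w^5 + 6*w^4 - 46*w^3 - 304*w^2 - 147*w + 490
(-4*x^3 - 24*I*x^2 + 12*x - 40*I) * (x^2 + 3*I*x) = -4*x^5 - 36*I*x^4 + 84*x^3 - 4*I*x^2 + 120*x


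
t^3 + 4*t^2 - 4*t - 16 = (t - 2)*(t + 2)*(t + 4)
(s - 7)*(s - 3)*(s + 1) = s^3 - 9*s^2 + 11*s + 21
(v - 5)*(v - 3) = v^2 - 8*v + 15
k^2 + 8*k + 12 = (k + 2)*(k + 6)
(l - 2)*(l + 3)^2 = l^3 + 4*l^2 - 3*l - 18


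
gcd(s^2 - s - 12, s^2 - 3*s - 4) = s - 4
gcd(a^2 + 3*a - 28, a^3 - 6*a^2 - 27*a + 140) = a - 4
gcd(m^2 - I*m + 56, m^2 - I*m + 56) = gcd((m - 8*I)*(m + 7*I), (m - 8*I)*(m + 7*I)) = m^2 - I*m + 56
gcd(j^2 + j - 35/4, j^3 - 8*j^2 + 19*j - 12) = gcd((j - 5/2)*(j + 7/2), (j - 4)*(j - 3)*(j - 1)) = 1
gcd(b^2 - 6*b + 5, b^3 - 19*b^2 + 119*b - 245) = b - 5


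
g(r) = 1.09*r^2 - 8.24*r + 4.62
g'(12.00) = 17.92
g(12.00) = 62.70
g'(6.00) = 4.84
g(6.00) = -5.58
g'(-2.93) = -14.63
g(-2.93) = 38.12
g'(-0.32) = -8.94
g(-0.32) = 7.37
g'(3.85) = 0.15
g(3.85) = -10.95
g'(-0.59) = -9.53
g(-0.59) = 9.86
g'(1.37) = -5.25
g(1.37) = -4.62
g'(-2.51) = -13.71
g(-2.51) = 32.17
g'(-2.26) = -13.17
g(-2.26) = 28.81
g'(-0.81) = -10.01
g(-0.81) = 12.01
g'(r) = 2.18*r - 8.24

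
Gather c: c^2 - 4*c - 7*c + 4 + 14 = c^2 - 11*c + 18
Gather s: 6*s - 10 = 6*s - 10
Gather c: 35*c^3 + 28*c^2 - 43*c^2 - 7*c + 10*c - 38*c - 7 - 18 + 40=35*c^3 - 15*c^2 - 35*c + 15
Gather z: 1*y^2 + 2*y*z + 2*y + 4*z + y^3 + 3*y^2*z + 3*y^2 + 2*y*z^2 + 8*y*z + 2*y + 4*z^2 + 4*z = y^3 + 4*y^2 + 4*y + z^2*(2*y + 4) + z*(3*y^2 + 10*y + 8)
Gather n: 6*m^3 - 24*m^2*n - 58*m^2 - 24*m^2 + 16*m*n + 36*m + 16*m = 6*m^3 - 82*m^2 + 52*m + n*(-24*m^2 + 16*m)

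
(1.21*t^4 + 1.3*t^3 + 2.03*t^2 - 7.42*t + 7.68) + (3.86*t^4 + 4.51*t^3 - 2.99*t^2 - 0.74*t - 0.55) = 5.07*t^4 + 5.81*t^3 - 0.96*t^2 - 8.16*t + 7.13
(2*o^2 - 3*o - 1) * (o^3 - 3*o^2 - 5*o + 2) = 2*o^5 - 9*o^4 - 2*o^3 + 22*o^2 - o - 2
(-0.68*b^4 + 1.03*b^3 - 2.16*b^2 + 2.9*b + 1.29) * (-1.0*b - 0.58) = 0.68*b^5 - 0.6356*b^4 + 1.5626*b^3 - 1.6472*b^2 - 2.972*b - 0.7482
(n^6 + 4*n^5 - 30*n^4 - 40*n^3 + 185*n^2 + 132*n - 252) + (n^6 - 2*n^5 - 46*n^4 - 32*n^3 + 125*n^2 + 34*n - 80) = 2*n^6 + 2*n^5 - 76*n^4 - 72*n^3 + 310*n^2 + 166*n - 332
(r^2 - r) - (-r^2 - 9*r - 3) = 2*r^2 + 8*r + 3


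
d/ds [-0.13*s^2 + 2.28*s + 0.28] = 2.28 - 0.26*s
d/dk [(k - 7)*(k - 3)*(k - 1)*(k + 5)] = 4*k^3 - 18*k^2 - 48*k + 134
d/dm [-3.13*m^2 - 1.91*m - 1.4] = -6.26*m - 1.91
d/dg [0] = 0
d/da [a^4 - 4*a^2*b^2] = 4*a*(a^2 - 2*b^2)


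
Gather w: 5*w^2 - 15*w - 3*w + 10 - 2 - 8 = 5*w^2 - 18*w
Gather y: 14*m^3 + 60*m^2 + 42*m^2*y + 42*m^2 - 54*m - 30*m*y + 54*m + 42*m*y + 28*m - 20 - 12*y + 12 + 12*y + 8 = 14*m^3 + 102*m^2 + 28*m + y*(42*m^2 + 12*m)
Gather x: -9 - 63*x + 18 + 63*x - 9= 0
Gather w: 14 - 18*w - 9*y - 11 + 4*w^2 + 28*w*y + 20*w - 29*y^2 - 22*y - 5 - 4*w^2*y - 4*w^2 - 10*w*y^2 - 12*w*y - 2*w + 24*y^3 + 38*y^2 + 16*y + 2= -4*w^2*y + w*(-10*y^2 + 16*y) + 24*y^3 + 9*y^2 - 15*y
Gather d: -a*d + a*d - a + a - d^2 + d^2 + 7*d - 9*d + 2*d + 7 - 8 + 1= 0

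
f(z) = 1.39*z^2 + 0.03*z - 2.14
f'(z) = 2.78*z + 0.03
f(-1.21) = -0.14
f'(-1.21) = -3.33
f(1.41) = 0.67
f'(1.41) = 3.95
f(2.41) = 6.01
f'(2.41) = 6.73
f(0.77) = -1.29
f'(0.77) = 2.17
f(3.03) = 10.71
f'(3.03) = 8.45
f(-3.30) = 12.90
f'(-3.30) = -9.14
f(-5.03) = 32.88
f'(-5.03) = -13.95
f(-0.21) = -2.09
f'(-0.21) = -0.55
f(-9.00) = 110.18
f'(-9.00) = -24.99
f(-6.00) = 47.72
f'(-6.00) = -16.65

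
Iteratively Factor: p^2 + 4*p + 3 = (p + 3)*(p + 1)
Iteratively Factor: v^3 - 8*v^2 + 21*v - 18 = (v - 3)*(v^2 - 5*v + 6) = (v - 3)*(v - 2)*(v - 3)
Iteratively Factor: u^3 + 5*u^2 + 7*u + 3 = (u + 3)*(u^2 + 2*u + 1) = (u + 1)*(u + 3)*(u + 1)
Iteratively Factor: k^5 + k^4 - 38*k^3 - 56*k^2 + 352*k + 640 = (k + 4)*(k^4 - 3*k^3 - 26*k^2 + 48*k + 160) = (k - 5)*(k + 4)*(k^3 + 2*k^2 - 16*k - 32) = (k - 5)*(k + 2)*(k + 4)*(k^2 - 16) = (k - 5)*(k - 4)*(k + 2)*(k + 4)*(k + 4)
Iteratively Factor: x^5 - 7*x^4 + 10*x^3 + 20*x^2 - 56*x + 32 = (x - 2)*(x^4 - 5*x^3 + 20*x - 16) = (x - 2)*(x + 2)*(x^3 - 7*x^2 + 14*x - 8) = (x - 2)^2*(x + 2)*(x^2 - 5*x + 4) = (x - 4)*(x - 2)^2*(x + 2)*(x - 1)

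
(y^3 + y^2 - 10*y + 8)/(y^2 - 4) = (y^2 + 3*y - 4)/(y + 2)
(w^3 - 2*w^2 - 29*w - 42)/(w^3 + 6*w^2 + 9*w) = (w^2 - 5*w - 14)/(w*(w + 3))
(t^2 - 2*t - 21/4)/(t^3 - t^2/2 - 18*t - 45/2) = (t - 7/2)/(t^2 - 2*t - 15)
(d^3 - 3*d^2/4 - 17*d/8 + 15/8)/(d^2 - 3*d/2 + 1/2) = (8*d^2 + 2*d - 15)/(4*(2*d - 1))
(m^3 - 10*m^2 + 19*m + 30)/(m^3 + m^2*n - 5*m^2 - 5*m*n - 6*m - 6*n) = (m - 5)/(m + n)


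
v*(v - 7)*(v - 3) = v^3 - 10*v^2 + 21*v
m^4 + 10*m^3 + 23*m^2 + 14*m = m*(m + 1)*(m + 2)*(m + 7)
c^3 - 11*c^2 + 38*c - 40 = (c - 5)*(c - 4)*(c - 2)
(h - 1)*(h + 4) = h^2 + 3*h - 4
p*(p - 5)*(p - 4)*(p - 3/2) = p^4 - 21*p^3/2 + 67*p^2/2 - 30*p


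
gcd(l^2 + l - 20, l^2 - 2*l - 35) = l + 5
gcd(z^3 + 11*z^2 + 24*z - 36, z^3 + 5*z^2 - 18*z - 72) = z + 6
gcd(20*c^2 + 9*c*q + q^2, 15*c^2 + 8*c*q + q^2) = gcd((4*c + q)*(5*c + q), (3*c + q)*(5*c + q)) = 5*c + q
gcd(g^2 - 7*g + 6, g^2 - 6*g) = g - 6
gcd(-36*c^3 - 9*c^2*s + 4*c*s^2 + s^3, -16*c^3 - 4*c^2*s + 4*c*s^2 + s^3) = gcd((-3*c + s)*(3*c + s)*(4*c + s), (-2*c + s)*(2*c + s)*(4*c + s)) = 4*c + s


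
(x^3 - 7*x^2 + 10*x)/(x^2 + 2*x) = (x^2 - 7*x + 10)/(x + 2)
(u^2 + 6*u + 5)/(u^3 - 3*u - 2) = (u + 5)/(u^2 - u - 2)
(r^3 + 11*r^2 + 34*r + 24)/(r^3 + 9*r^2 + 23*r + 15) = (r^2 + 10*r + 24)/(r^2 + 8*r + 15)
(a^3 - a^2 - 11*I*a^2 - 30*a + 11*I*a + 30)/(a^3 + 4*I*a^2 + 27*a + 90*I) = (a^2 - a*(1 + 6*I) + 6*I)/(a^2 + 9*I*a - 18)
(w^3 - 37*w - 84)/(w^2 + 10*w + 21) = (w^2 - 3*w - 28)/(w + 7)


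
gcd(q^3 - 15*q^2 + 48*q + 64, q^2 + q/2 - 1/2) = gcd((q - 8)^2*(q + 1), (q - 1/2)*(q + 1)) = q + 1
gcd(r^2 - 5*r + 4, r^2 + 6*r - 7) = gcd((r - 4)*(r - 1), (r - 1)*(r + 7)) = r - 1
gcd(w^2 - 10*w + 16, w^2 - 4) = w - 2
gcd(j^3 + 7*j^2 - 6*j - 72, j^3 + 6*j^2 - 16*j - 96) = j^2 + 10*j + 24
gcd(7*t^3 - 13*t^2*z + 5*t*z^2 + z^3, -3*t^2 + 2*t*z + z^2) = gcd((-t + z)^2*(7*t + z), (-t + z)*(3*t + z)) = -t + z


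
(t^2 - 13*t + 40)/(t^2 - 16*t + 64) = (t - 5)/(t - 8)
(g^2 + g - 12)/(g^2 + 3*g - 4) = (g - 3)/(g - 1)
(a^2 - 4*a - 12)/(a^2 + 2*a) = (a - 6)/a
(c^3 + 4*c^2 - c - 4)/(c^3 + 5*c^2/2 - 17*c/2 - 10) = 2*(c - 1)/(2*c - 5)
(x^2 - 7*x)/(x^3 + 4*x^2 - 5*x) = (x - 7)/(x^2 + 4*x - 5)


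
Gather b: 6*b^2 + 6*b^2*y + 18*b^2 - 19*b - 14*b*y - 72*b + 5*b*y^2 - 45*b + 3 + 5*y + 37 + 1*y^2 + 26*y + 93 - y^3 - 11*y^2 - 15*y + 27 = b^2*(6*y + 24) + b*(5*y^2 - 14*y - 136) - y^3 - 10*y^2 + 16*y + 160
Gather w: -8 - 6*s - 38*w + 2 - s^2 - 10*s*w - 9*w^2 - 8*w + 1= -s^2 - 6*s - 9*w^2 + w*(-10*s - 46) - 5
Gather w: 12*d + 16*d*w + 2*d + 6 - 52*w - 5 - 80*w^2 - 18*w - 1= 14*d - 80*w^2 + w*(16*d - 70)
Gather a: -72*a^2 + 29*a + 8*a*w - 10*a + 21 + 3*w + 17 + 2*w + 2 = -72*a^2 + a*(8*w + 19) + 5*w + 40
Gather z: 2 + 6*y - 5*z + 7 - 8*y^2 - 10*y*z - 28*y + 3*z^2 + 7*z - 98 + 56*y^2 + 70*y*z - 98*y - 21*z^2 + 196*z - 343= 48*y^2 - 120*y - 18*z^2 + z*(60*y + 198) - 432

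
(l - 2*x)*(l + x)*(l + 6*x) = l^3 + 5*l^2*x - 8*l*x^2 - 12*x^3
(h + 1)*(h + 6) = h^2 + 7*h + 6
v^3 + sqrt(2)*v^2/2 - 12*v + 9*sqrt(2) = (v - 3*sqrt(2)/2)*(v - sqrt(2))*(v + 3*sqrt(2))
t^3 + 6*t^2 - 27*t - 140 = (t - 5)*(t + 4)*(t + 7)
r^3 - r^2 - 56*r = r*(r - 8)*(r + 7)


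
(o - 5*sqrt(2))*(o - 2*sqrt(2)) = o^2 - 7*sqrt(2)*o + 20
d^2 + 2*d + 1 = (d + 1)^2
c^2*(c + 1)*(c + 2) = c^4 + 3*c^3 + 2*c^2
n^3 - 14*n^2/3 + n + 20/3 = (n - 4)*(n - 5/3)*(n + 1)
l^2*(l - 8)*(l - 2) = l^4 - 10*l^3 + 16*l^2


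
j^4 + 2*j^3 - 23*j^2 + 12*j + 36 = (j - 3)*(j - 2)*(j + 1)*(j + 6)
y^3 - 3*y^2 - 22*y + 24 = (y - 6)*(y - 1)*(y + 4)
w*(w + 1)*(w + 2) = w^3 + 3*w^2 + 2*w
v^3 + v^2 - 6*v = v*(v - 2)*(v + 3)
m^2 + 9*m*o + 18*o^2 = (m + 3*o)*(m + 6*o)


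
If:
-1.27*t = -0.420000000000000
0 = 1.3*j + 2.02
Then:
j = -1.55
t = 0.33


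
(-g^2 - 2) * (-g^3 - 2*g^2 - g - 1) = g^5 + 2*g^4 + 3*g^3 + 5*g^2 + 2*g + 2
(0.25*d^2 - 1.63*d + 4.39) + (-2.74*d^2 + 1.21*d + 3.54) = -2.49*d^2 - 0.42*d + 7.93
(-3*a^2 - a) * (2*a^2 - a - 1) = -6*a^4 + a^3 + 4*a^2 + a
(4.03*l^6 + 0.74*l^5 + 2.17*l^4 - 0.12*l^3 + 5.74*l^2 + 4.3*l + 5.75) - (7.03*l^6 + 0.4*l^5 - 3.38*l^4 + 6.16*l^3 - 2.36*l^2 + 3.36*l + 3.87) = -3.0*l^6 + 0.34*l^5 + 5.55*l^4 - 6.28*l^3 + 8.1*l^2 + 0.94*l + 1.88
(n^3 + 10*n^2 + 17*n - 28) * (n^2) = n^5 + 10*n^4 + 17*n^3 - 28*n^2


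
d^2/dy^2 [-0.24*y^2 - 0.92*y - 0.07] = -0.480000000000000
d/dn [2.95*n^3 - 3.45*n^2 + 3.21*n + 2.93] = 8.85*n^2 - 6.9*n + 3.21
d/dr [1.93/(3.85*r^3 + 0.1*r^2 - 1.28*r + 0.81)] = (-22.2915*r^2 - 0.386*r + 2.4704)/(3.85*r^3 + 0.1*r^2 - 1.28*r + 0.81)^2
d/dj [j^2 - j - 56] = 2*j - 1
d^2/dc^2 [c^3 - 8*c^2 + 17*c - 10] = 6*c - 16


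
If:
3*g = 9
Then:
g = 3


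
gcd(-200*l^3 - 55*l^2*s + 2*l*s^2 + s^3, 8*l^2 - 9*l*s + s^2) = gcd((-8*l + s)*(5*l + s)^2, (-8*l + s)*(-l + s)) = -8*l + s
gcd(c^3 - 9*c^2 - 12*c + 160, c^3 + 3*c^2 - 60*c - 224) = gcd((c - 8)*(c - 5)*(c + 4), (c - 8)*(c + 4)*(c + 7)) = c^2 - 4*c - 32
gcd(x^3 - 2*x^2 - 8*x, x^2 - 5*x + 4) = x - 4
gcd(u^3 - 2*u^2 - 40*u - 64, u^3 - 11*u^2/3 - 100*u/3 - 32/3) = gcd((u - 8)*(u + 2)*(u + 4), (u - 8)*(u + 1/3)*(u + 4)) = u^2 - 4*u - 32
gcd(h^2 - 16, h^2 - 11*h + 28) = h - 4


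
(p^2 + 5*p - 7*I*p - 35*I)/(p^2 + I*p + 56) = (p + 5)/(p + 8*I)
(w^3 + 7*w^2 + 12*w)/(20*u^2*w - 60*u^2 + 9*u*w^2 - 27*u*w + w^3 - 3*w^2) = w*(w^2 + 7*w + 12)/(20*u^2*w - 60*u^2 + 9*u*w^2 - 27*u*w + w^3 - 3*w^2)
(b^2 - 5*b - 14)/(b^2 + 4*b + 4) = (b - 7)/(b + 2)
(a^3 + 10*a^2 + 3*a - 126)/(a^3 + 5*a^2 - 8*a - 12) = (a^2 + 4*a - 21)/(a^2 - a - 2)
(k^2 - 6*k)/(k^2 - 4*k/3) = 3*(k - 6)/(3*k - 4)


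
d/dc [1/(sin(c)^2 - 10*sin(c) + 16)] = 2*(5 - sin(c))*cos(c)/(sin(c)^2 - 10*sin(c) + 16)^2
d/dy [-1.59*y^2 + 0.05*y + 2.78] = 0.05 - 3.18*y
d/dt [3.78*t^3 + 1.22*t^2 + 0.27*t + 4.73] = 11.34*t^2 + 2.44*t + 0.27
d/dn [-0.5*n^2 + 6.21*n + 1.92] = 6.21 - 1.0*n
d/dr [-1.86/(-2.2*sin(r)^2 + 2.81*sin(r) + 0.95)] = (5.2266 - 8.184*sin(r))*cos(r)/(-2.2*sin(r)^2 + 2.81*sin(r) + 0.95)^2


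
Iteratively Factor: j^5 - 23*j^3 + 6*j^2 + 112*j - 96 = (j - 2)*(j^4 + 2*j^3 - 19*j^2 - 32*j + 48) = (j - 2)*(j + 4)*(j^3 - 2*j^2 - 11*j + 12) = (j - 2)*(j - 1)*(j + 4)*(j^2 - j - 12) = (j - 2)*(j - 1)*(j + 3)*(j + 4)*(j - 4)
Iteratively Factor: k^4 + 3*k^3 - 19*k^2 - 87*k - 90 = (k + 2)*(k^3 + k^2 - 21*k - 45) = (k - 5)*(k + 2)*(k^2 + 6*k + 9) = (k - 5)*(k + 2)*(k + 3)*(k + 3)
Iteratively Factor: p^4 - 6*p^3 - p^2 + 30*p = (p + 2)*(p^3 - 8*p^2 + 15*p) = (p - 3)*(p + 2)*(p^2 - 5*p) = (p - 5)*(p - 3)*(p + 2)*(p)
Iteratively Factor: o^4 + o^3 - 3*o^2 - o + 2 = (o + 2)*(o^3 - o^2 - o + 1) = (o - 1)*(o + 2)*(o^2 - 1) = (o - 1)*(o + 1)*(o + 2)*(o - 1)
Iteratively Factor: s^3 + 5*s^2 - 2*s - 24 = (s + 4)*(s^2 + s - 6) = (s - 2)*(s + 4)*(s + 3)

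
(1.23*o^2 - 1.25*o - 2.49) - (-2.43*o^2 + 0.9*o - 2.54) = 3.66*o^2 - 2.15*o + 0.0499999999999998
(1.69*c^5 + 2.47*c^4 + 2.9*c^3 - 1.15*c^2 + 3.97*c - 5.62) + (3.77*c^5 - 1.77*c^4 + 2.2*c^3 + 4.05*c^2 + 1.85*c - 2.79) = 5.46*c^5 + 0.7*c^4 + 5.1*c^3 + 2.9*c^2 + 5.82*c - 8.41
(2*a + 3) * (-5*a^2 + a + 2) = -10*a^3 - 13*a^2 + 7*a + 6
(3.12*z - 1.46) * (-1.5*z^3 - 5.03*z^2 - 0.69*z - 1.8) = -4.68*z^4 - 13.5036*z^3 + 5.191*z^2 - 4.6086*z + 2.628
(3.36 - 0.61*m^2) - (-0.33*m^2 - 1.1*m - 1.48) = -0.28*m^2 + 1.1*m + 4.84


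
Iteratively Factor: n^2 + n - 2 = (n + 2)*(n - 1)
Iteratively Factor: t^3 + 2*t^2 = (t)*(t^2 + 2*t) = t*(t + 2)*(t)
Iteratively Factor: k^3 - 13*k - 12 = (k + 1)*(k^2 - k - 12) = (k + 1)*(k + 3)*(k - 4)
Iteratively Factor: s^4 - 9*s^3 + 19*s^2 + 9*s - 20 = (s - 4)*(s^3 - 5*s^2 - s + 5) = (s - 5)*(s - 4)*(s^2 - 1) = (s - 5)*(s - 4)*(s + 1)*(s - 1)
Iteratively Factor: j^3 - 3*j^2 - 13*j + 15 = (j - 5)*(j^2 + 2*j - 3) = (j - 5)*(j + 3)*(j - 1)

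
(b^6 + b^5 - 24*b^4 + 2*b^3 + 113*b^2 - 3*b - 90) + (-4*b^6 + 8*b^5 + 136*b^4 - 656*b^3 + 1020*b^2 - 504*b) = -3*b^6 + 9*b^5 + 112*b^4 - 654*b^3 + 1133*b^2 - 507*b - 90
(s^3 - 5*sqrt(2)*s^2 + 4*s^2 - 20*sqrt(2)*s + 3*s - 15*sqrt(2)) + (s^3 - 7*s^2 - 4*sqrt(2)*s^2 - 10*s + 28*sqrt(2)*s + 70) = 2*s^3 - 9*sqrt(2)*s^2 - 3*s^2 - 7*s + 8*sqrt(2)*s - 15*sqrt(2) + 70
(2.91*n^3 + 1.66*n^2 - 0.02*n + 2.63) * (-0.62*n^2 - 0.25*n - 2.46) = -1.8042*n^5 - 1.7567*n^4 - 7.5612*n^3 - 5.7092*n^2 - 0.6083*n - 6.4698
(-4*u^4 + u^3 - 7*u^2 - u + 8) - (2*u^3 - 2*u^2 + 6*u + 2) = -4*u^4 - u^3 - 5*u^2 - 7*u + 6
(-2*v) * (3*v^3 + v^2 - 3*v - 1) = -6*v^4 - 2*v^3 + 6*v^2 + 2*v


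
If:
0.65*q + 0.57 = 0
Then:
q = -0.88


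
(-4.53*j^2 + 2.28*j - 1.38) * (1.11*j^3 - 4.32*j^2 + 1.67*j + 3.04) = -5.0283*j^5 + 22.1004*j^4 - 18.9465*j^3 - 4.002*j^2 + 4.6266*j - 4.1952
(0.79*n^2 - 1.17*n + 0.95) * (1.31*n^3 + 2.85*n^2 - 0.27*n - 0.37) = 1.0349*n^5 + 0.7188*n^4 - 2.3033*n^3 + 2.7311*n^2 + 0.1764*n - 0.3515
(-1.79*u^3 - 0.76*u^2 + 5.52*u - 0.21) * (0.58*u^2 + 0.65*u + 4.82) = -1.0382*u^5 - 1.6043*u^4 - 5.9202*u^3 - 0.197000000000001*u^2 + 26.4699*u - 1.0122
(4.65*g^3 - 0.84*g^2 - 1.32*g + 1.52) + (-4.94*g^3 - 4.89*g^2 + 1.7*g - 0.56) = -0.29*g^3 - 5.73*g^2 + 0.38*g + 0.96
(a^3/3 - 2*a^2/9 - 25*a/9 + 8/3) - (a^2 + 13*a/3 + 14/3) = a^3/3 - 11*a^2/9 - 64*a/9 - 2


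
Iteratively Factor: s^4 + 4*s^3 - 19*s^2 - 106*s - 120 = (s + 2)*(s^3 + 2*s^2 - 23*s - 60) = (s + 2)*(s + 3)*(s^2 - s - 20) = (s - 5)*(s + 2)*(s + 3)*(s + 4)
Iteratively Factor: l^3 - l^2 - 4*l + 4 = (l + 2)*(l^2 - 3*l + 2) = (l - 1)*(l + 2)*(l - 2)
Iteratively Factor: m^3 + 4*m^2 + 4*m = (m)*(m^2 + 4*m + 4) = m*(m + 2)*(m + 2)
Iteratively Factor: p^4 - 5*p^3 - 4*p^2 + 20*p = (p)*(p^3 - 5*p^2 - 4*p + 20) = p*(p - 2)*(p^2 - 3*p - 10) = p*(p - 2)*(p + 2)*(p - 5)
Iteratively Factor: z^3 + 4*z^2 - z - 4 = (z - 1)*(z^2 + 5*z + 4) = (z - 1)*(z + 4)*(z + 1)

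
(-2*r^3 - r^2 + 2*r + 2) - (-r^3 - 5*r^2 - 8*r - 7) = -r^3 + 4*r^2 + 10*r + 9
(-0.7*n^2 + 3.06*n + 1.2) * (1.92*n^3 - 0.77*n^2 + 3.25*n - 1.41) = -1.344*n^5 + 6.4142*n^4 - 2.3272*n^3 + 10.008*n^2 - 0.4146*n - 1.692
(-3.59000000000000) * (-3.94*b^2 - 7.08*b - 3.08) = 14.1446*b^2 + 25.4172*b + 11.0572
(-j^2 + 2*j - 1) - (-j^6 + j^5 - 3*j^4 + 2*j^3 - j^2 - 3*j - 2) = j^6 - j^5 + 3*j^4 - 2*j^3 + 5*j + 1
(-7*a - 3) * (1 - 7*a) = 49*a^2 + 14*a - 3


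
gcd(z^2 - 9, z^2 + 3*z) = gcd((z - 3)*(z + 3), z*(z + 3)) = z + 3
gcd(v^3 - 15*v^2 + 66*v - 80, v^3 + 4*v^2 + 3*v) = 1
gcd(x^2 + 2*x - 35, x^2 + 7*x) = x + 7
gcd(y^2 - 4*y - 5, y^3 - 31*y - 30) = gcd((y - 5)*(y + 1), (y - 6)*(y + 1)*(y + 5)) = y + 1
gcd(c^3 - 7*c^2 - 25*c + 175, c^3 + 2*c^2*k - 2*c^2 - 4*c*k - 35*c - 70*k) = c^2 - 2*c - 35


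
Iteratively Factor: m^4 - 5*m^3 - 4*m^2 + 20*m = (m + 2)*(m^3 - 7*m^2 + 10*m) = m*(m + 2)*(m^2 - 7*m + 10) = m*(m - 2)*(m + 2)*(m - 5)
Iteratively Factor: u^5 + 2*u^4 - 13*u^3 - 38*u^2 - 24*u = (u + 2)*(u^4 - 13*u^2 - 12*u) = u*(u + 2)*(u^3 - 13*u - 12) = u*(u + 1)*(u + 2)*(u^2 - u - 12) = u*(u + 1)*(u + 2)*(u + 3)*(u - 4)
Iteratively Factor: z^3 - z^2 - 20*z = (z - 5)*(z^2 + 4*z) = z*(z - 5)*(z + 4)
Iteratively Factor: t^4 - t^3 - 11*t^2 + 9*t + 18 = (t - 3)*(t^3 + 2*t^2 - 5*t - 6) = (t - 3)*(t - 2)*(t^2 + 4*t + 3) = (t - 3)*(t - 2)*(t + 1)*(t + 3)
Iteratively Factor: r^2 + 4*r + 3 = (r + 1)*(r + 3)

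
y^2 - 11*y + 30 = (y - 6)*(y - 5)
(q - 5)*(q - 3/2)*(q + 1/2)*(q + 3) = q^4 - 3*q^3 - 55*q^2/4 + 33*q/2 + 45/4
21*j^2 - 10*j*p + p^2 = (-7*j + p)*(-3*j + p)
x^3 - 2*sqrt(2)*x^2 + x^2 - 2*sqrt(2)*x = x*(x + 1)*(x - 2*sqrt(2))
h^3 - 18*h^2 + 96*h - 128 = (h - 8)^2*(h - 2)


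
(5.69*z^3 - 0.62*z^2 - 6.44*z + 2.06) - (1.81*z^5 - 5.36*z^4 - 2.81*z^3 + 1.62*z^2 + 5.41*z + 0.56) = -1.81*z^5 + 5.36*z^4 + 8.5*z^3 - 2.24*z^2 - 11.85*z + 1.5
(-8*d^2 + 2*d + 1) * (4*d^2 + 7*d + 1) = -32*d^4 - 48*d^3 + 10*d^2 + 9*d + 1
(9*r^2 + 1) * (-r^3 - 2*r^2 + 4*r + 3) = -9*r^5 - 18*r^4 + 35*r^3 + 25*r^2 + 4*r + 3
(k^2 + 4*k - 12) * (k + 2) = k^3 + 6*k^2 - 4*k - 24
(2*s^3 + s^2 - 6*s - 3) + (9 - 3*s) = 2*s^3 + s^2 - 9*s + 6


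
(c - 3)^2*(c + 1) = c^3 - 5*c^2 + 3*c + 9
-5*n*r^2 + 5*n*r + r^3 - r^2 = r*(-5*n + r)*(r - 1)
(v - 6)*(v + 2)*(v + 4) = v^3 - 28*v - 48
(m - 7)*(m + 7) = m^2 - 49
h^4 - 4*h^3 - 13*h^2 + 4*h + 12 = (h - 6)*(h - 1)*(h + 1)*(h + 2)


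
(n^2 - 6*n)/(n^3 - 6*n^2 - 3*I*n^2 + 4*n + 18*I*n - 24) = n/(n^2 - 3*I*n + 4)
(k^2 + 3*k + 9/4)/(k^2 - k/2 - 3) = (k + 3/2)/(k - 2)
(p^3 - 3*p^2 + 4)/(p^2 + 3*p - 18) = (p^3 - 3*p^2 + 4)/(p^2 + 3*p - 18)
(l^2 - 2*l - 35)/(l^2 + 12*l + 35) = (l - 7)/(l + 7)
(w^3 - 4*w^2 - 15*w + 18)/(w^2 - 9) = (w^2 - 7*w + 6)/(w - 3)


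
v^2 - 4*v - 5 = (v - 5)*(v + 1)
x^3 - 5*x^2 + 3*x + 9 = (x - 3)^2*(x + 1)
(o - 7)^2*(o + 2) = o^3 - 12*o^2 + 21*o + 98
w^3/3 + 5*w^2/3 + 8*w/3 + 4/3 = (w/3 + 1/3)*(w + 2)^2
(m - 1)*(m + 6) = m^2 + 5*m - 6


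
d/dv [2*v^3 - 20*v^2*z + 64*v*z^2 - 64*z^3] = 6*v^2 - 40*v*z + 64*z^2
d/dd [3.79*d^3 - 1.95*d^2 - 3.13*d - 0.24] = 11.37*d^2 - 3.9*d - 3.13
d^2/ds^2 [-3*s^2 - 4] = -6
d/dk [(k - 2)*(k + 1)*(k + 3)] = 3*k^2 + 4*k - 5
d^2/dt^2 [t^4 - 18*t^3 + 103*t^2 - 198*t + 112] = 12*t^2 - 108*t + 206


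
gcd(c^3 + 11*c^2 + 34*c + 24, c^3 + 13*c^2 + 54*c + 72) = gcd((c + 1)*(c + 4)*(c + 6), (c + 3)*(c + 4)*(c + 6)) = c^2 + 10*c + 24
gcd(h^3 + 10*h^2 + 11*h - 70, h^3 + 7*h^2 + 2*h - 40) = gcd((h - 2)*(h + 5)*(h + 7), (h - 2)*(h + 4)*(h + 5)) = h^2 + 3*h - 10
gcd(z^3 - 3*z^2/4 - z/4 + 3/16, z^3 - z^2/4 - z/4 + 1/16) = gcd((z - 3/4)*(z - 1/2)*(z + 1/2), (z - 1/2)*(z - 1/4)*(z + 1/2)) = z^2 - 1/4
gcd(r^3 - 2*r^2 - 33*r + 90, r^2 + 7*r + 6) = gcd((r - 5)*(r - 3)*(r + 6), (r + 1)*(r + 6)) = r + 6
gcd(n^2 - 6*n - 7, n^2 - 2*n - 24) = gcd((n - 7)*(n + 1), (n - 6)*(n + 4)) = 1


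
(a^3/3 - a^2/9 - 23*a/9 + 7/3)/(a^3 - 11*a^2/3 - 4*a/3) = (-3*a^3 + a^2 + 23*a - 21)/(3*a*(-3*a^2 + 11*a + 4))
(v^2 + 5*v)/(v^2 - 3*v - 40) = v/(v - 8)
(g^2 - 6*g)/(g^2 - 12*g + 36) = g/(g - 6)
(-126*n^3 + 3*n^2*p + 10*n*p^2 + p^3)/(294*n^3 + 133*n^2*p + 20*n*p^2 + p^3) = (-3*n + p)/(7*n + p)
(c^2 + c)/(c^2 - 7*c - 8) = c/(c - 8)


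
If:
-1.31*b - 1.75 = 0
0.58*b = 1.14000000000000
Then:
No Solution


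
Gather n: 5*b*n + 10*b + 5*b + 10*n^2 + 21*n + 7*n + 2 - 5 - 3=15*b + 10*n^2 + n*(5*b + 28) - 6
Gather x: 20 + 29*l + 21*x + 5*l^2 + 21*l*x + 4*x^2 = 5*l^2 + 29*l + 4*x^2 + x*(21*l + 21) + 20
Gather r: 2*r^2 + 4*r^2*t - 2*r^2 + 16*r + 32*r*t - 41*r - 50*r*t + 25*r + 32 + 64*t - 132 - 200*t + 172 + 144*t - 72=4*r^2*t - 18*r*t + 8*t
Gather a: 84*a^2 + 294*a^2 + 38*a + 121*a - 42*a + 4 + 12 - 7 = 378*a^2 + 117*a + 9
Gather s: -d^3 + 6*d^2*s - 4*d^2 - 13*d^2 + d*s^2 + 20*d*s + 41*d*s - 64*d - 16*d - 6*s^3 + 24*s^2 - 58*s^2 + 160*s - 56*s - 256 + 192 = -d^3 - 17*d^2 - 80*d - 6*s^3 + s^2*(d - 34) + s*(6*d^2 + 61*d + 104) - 64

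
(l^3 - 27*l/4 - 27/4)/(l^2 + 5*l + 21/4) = (2*l^2 - 3*l - 9)/(2*l + 7)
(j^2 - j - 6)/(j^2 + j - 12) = (j + 2)/(j + 4)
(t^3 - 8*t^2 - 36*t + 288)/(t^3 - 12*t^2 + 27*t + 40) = (t^2 - 36)/(t^2 - 4*t - 5)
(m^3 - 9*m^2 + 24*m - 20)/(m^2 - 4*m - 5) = (m^2 - 4*m + 4)/(m + 1)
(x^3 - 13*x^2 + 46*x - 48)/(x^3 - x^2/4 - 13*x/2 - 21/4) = 4*(x^2 - 10*x + 16)/(4*x^2 + 11*x + 7)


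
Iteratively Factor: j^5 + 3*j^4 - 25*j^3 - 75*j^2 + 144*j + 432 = (j + 3)*(j^4 - 25*j^2 + 144) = (j + 3)*(j + 4)*(j^3 - 4*j^2 - 9*j + 36) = (j - 3)*(j + 3)*(j + 4)*(j^2 - j - 12) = (j - 3)*(j + 3)^2*(j + 4)*(j - 4)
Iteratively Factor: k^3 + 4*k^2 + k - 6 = (k + 3)*(k^2 + k - 2) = (k - 1)*(k + 3)*(k + 2)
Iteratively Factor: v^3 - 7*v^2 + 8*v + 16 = (v - 4)*(v^2 - 3*v - 4) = (v - 4)*(v + 1)*(v - 4)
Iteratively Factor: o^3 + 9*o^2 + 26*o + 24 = (o + 4)*(o^2 + 5*o + 6) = (o + 3)*(o + 4)*(o + 2)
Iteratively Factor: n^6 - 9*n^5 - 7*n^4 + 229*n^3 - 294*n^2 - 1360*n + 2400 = (n - 5)*(n^5 - 4*n^4 - 27*n^3 + 94*n^2 + 176*n - 480) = (n - 5)*(n - 4)*(n^4 - 27*n^2 - 14*n + 120) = (n - 5)^2*(n - 4)*(n^3 + 5*n^2 - 2*n - 24) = (n - 5)^2*(n - 4)*(n + 3)*(n^2 + 2*n - 8) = (n - 5)^2*(n - 4)*(n + 3)*(n + 4)*(n - 2)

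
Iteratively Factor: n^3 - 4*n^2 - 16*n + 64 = (n - 4)*(n^2 - 16) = (n - 4)*(n + 4)*(n - 4)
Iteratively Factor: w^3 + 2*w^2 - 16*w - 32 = (w - 4)*(w^2 + 6*w + 8) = (w - 4)*(w + 4)*(w + 2)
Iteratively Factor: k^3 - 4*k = (k)*(k^2 - 4) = k*(k + 2)*(k - 2)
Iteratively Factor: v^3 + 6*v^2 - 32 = (v + 4)*(v^2 + 2*v - 8) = (v + 4)^2*(v - 2)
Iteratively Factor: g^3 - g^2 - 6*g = (g + 2)*(g^2 - 3*g) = (g - 3)*(g + 2)*(g)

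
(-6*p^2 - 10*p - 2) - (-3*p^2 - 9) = -3*p^2 - 10*p + 7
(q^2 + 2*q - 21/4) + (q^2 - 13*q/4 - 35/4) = 2*q^2 - 5*q/4 - 14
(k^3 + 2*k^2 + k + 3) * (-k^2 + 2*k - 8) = -k^5 - 5*k^3 - 17*k^2 - 2*k - 24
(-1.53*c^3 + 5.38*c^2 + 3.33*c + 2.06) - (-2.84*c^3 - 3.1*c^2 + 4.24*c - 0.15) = 1.31*c^3 + 8.48*c^2 - 0.91*c + 2.21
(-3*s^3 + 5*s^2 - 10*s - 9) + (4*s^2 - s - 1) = -3*s^3 + 9*s^2 - 11*s - 10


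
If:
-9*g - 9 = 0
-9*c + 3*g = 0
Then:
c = -1/3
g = -1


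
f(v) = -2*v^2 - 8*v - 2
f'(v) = -4*v - 8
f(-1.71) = 5.83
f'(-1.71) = -1.16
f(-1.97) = 6.00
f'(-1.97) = -0.12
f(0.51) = -6.60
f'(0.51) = -10.04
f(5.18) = -97.10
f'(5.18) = -28.72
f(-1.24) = 4.84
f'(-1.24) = -3.04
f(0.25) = -4.12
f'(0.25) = -9.00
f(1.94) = -25.05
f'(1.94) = -15.76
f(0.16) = -3.33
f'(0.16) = -8.64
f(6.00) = -122.00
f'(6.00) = -32.00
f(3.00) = -44.00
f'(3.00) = -20.00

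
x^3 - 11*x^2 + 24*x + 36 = (x - 6)^2*(x + 1)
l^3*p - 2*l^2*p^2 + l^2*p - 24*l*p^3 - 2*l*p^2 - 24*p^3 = (l - 6*p)*(l + 4*p)*(l*p + p)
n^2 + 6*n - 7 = (n - 1)*(n + 7)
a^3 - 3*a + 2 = (a - 1)^2*(a + 2)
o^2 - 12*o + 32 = (o - 8)*(o - 4)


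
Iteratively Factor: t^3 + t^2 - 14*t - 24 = (t + 3)*(t^2 - 2*t - 8) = (t + 2)*(t + 3)*(t - 4)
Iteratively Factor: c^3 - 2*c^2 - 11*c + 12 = (c - 1)*(c^2 - c - 12) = (c - 1)*(c + 3)*(c - 4)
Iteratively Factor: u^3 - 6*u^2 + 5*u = (u)*(u^2 - 6*u + 5) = u*(u - 1)*(u - 5)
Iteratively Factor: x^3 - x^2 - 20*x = (x + 4)*(x^2 - 5*x) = (x - 5)*(x + 4)*(x)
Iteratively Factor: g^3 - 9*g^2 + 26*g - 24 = (g - 3)*(g^2 - 6*g + 8) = (g - 4)*(g - 3)*(g - 2)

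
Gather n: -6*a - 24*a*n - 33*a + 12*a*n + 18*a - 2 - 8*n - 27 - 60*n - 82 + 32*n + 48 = -21*a + n*(-12*a - 36) - 63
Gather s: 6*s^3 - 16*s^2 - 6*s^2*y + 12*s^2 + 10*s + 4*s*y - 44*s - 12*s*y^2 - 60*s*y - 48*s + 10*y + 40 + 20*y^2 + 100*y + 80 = 6*s^3 + s^2*(-6*y - 4) + s*(-12*y^2 - 56*y - 82) + 20*y^2 + 110*y + 120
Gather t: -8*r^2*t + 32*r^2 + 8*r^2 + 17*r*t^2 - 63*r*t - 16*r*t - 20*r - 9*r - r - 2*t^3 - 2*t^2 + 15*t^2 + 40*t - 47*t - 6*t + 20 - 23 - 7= 40*r^2 - 30*r - 2*t^3 + t^2*(17*r + 13) + t*(-8*r^2 - 79*r - 13) - 10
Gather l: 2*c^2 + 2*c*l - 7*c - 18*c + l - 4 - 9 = 2*c^2 - 25*c + l*(2*c + 1) - 13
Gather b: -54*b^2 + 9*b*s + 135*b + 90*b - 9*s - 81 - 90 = -54*b^2 + b*(9*s + 225) - 9*s - 171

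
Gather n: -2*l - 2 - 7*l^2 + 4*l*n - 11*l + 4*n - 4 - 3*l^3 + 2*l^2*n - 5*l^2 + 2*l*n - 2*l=-3*l^3 - 12*l^2 - 15*l + n*(2*l^2 + 6*l + 4) - 6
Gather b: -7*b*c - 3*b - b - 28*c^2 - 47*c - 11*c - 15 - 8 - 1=b*(-7*c - 4) - 28*c^2 - 58*c - 24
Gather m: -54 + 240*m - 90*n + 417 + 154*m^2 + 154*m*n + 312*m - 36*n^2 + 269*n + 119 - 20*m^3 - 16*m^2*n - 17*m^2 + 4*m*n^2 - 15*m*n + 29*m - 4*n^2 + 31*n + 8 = -20*m^3 + m^2*(137 - 16*n) + m*(4*n^2 + 139*n + 581) - 40*n^2 + 210*n + 490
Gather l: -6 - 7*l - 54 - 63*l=-70*l - 60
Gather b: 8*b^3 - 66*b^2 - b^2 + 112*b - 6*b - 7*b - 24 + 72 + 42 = 8*b^3 - 67*b^2 + 99*b + 90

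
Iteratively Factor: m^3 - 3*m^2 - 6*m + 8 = (m - 1)*(m^2 - 2*m - 8) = (m - 4)*(m - 1)*(m + 2)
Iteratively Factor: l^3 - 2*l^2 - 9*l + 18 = (l - 2)*(l^2 - 9) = (l - 3)*(l - 2)*(l + 3)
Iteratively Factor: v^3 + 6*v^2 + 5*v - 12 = (v + 4)*(v^2 + 2*v - 3) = (v + 3)*(v + 4)*(v - 1)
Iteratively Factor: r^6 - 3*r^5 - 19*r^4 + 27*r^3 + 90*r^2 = (r - 5)*(r^5 + 2*r^4 - 9*r^3 - 18*r^2) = (r - 5)*(r + 2)*(r^4 - 9*r^2) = (r - 5)*(r + 2)*(r + 3)*(r^3 - 3*r^2) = r*(r - 5)*(r + 2)*(r + 3)*(r^2 - 3*r) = r^2*(r - 5)*(r + 2)*(r + 3)*(r - 3)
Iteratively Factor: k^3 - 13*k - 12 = (k + 3)*(k^2 - 3*k - 4) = (k + 1)*(k + 3)*(k - 4)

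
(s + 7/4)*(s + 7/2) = s^2 + 21*s/4 + 49/8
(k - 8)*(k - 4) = k^2 - 12*k + 32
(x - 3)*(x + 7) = x^2 + 4*x - 21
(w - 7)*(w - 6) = w^2 - 13*w + 42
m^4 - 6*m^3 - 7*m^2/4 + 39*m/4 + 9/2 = (m - 6)*(m - 3/2)*(m + 1/2)*(m + 1)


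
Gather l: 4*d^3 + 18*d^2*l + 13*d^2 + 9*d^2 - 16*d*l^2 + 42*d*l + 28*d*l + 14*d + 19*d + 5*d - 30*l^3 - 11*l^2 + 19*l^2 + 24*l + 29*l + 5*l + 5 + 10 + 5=4*d^3 + 22*d^2 + 38*d - 30*l^3 + l^2*(8 - 16*d) + l*(18*d^2 + 70*d + 58) + 20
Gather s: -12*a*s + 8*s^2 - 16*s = 8*s^2 + s*(-12*a - 16)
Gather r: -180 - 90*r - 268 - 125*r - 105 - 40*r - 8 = -255*r - 561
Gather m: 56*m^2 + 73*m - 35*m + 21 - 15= 56*m^2 + 38*m + 6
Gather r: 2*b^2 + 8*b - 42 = 2*b^2 + 8*b - 42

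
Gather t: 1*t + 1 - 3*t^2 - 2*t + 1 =-3*t^2 - t + 2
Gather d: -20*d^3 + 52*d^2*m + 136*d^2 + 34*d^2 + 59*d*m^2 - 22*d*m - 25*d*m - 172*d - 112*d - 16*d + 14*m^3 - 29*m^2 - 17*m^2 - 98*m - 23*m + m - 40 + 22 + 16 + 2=-20*d^3 + d^2*(52*m + 170) + d*(59*m^2 - 47*m - 300) + 14*m^3 - 46*m^2 - 120*m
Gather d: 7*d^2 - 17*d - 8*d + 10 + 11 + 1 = 7*d^2 - 25*d + 22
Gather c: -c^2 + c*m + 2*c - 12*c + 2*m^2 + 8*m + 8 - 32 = -c^2 + c*(m - 10) + 2*m^2 + 8*m - 24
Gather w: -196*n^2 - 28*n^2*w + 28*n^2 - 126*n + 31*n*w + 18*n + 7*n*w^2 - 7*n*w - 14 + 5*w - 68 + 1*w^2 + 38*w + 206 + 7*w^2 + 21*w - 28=-168*n^2 - 108*n + w^2*(7*n + 8) + w*(-28*n^2 + 24*n + 64) + 96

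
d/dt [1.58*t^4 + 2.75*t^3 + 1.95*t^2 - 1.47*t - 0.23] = 6.32*t^3 + 8.25*t^2 + 3.9*t - 1.47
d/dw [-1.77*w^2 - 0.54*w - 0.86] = -3.54*w - 0.54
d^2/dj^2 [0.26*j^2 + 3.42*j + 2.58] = 0.520000000000000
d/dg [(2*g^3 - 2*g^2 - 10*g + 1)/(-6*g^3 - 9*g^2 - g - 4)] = (-30*g^4 - 124*g^3 - 94*g^2 + 34*g + 41)/(36*g^6 + 108*g^5 + 93*g^4 + 66*g^3 + 73*g^2 + 8*g + 16)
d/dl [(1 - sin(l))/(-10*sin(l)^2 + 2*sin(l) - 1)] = (-10*sin(l)^2 + 20*sin(l) - 1)*cos(l)/(10*sin(l)^2 - 2*sin(l) + 1)^2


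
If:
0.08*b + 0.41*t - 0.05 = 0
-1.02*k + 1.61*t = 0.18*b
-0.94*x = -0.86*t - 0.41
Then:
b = 3.06831395348837 - 5.60174418604651*x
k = 2.71380528955768*x - 1.29397514819881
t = 1.09302325581395*x - 0.476744186046512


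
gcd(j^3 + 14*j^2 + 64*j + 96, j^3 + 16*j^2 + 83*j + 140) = j + 4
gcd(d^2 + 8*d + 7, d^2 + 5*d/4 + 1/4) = d + 1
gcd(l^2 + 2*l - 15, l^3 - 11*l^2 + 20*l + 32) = 1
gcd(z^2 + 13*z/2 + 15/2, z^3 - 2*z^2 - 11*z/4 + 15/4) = z + 3/2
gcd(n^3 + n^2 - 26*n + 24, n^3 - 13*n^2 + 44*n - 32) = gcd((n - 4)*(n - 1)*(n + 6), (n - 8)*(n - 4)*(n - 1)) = n^2 - 5*n + 4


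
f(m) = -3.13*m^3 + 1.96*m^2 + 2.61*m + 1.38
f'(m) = -9.39*m^2 + 3.92*m + 2.61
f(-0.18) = 0.99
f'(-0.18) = 1.60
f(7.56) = -1219.28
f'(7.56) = -504.43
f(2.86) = -48.35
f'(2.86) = -62.99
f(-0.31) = 0.85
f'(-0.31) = 0.49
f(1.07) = 2.58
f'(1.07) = -3.95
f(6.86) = -898.93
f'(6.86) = -412.39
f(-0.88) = 2.73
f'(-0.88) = -8.11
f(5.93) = -566.91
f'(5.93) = -304.34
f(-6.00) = 732.36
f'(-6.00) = -358.95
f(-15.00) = 10966.98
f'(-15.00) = -2168.94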